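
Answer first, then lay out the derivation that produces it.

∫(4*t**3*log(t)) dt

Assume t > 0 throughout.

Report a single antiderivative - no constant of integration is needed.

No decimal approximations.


The answer is t**4*log(t) - t**4/4.
Step 1. Integrate ∫(4*t**3*log(t)) dt by parts with u = log(t), dv = (4*t**3) dt, so v = t**4 [assuming t > 0]: now t**4*log(t) + ∫(-t**3) dt.
Step 2. Evaluate the standard form: now t**4*log(t) - t**4/4.
Answer: t**4*log(t) - t**4/4.


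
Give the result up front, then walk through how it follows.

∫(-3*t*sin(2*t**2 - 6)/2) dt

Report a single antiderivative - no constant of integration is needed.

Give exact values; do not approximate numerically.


The answer is 3*cos(2*t**2 - 6)/8.
Step 1. Substitute u = t**2 - 3, turning ∫(-3*t*sin(2*t**2 - 6)/2) dt into ∫(-3*sin(2*u)/4) du: now ∫(-3*sin(2*u)/4) du.
Step 2. Evaluate the standard form: now 3*cos(2*u)/8.
Step 3. Substitute back u = t**2 - 3: now 3*cos(2*t**2 - 6)/8.
Answer: 3*cos(2*t**2 - 6)/8.


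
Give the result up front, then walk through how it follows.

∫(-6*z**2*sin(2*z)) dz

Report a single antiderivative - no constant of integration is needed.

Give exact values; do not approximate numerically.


The answer is 3*z**2*cos(2*z) - 3*z*sin(2*z) - 3*cos(2*z)/2.
Step 1. Integrate ∫(-6*z**2*sin(2*z)) dz by parts with u = z**2, dv = (-6*sin(2*z)) dz, so v = 3*cos(2*z): now 3*z**2*cos(2*z) + ∫(-6*z*cos(2*z)) dz.
Step 2. Integrate ∫(-6*z*cos(2*z)) dz by parts with u = z, dv = (-6*cos(2*z)) dz, so v = -3*sin(2*z): now 3*z**2*cos(2*z) - 3*z*sin(2*z) + ∫(3*sin(2*z)) dz.
Step 3. Evaluate the standard form: now 3*z**2*cos(2*z) - 3*z*sin(2*z) - 3*cos(2*z)/2.
Answer: 3*z**2*cos(2*z) - 3*z*sin(2*z) - 3*cos(2*z)/2.


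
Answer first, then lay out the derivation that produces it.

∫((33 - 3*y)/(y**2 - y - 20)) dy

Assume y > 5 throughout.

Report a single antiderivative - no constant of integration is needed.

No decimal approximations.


The answer is 2*log(y - 5) - 5*log(y + 4).
Step 1. Decompose ∫((33 - 3*y)/(y**2 - y - 20)) dy by partial fractions, (33 - 3*y)/(y**2 - y - 20) = -5/(y + 4) + 2/(y - 5): now ∫(2/(y - 5)) dy + ∫(-5/(y + 4)) dy.
Step 2. Evaluate the standard form [assuming y > 5]: now 2*log(y - 5) + ∫(-5/(y + 4)) dy.
Step 3. Evaluate the standard form [assuming y > -4]: now 2*log(y - 5) - 5*log(y + 4).
Answer: 2*log(y - 5) - 5*log(y + 4).


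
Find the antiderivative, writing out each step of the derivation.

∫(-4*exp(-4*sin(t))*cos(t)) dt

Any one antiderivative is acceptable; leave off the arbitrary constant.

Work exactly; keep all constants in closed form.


Step 1. Substitute u = sin(t), turning ∫(-4*exp(-4*sin(t))*cos(t)) dt into ∫(-4*exp(-4*u)) du: now ∫(-4*exp(-4*u)) du.
Step 2. Evaluate the standard form: now exp(-4*u).
Step 3. Substitute back u = sin(t): now exp(-4*sin(t)).
Answer: exp(-4*sin(t)).


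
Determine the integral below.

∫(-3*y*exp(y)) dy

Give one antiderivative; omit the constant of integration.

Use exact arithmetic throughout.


Answer: -3*y*exp(y) + 3*exp(y).


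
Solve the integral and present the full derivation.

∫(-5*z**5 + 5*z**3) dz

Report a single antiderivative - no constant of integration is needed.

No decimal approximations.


Step 1. Rewrite: now ∫(5*z**3) dz + ∫(-5*z**5) dz.
Step 2. Evaluate the standard form: now -5*z**6/6 + ∫(5*z**3) dz.
Step 3. Evaluate the standard form: now -5*z**6/6 + 5*z**4/4.
Answer: -5*z**6/6 + 5*z**4/4.


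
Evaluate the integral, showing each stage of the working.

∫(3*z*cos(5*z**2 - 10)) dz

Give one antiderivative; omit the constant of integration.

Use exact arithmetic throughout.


Step 1. Substitute u = z**2 - 2, turning ∫(3*z*cos(5*z**2 - 10)) dz into ∫(3*cos(5*u)/2) du: now ∫(3*cos(5*u)/2) du.
Step 2. Evaluate the standard form: now 3*sin(5*u)/10.
Step 3. Substitute back u = z**2 - 2: now 3*sin(5*z**2 - 10)/10.
Answer: 3*sin(5*z**2 - 10)/10.


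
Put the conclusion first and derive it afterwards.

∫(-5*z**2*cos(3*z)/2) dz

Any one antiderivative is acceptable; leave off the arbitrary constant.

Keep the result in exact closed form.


The answer is -5*z**2*sin(3*z)/6 - 5*z*cos(3*z)/9 + 5*sin(3*z)/27.
Step 1. Integrate ∫(-5*z**2*cos(3*z)/2) dz by parts with u = z**2, dv = (-5*cos(3*z)/2) dz, so v = -5*sin(3*z)/6: now -5*z**2*sin(3*z)/6 + ∫(5*z*sin(3*z)/3) dz.
Step 2. Integrate ∫(5*z*sin(3*z)/3) dz by parts with u = z, dv = (5*sin(3*z)/3) dz, so v = -5*cos(3*z)/9: now -5*z**2*sin(3*z)/6 - 5*z*cos(3*z)/9 + ∫(5*cos(3*z)/9) dz.
Step 3. Evaluate the standard form: now -5*z**2*sin(3*z)/6 - 5*z*cos(3*z)/9 + 5*sin(3*z)/27.
Answer: -5*z**2*sin(3*z)/6 - 5*z*cos(3*z)/9 + 5*sin(3*z)/27.


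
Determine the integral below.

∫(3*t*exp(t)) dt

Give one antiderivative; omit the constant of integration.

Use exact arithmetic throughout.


Answer: 3*t*exp(t) - 3*exp(t).


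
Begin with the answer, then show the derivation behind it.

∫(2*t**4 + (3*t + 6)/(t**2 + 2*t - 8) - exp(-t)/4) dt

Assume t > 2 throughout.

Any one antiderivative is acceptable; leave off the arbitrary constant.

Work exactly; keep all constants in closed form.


The answer is 2*t**5/5 + 2*log(t - 2) + log(t + 4) + exp(-t)/4.
Step 1. Rewrite: now ∫(2*t**4) dt + ∫((3*t + 6)/(t**2 + 2*t - 8)) dt + ∫(-exp(-t)/4) dt.
Step 2. Evaluate the standard form: now 2*t**5/5 + ∫((3*t + 6)/(t**2 + 2*t - 8)) dt + ∫(-exp(-t)/4) dt.
Step 3. Evaluate the standard form: now 2*t**5/5 + ∫((3*t + 6)/(t**2 + 2*t - 8)) dt + exp(-t)/4.
Step 4. Decompose ∫((3*t + 6)/(t**2 + 2*t - 8)) dt by partial fractions, (3*t + 6)/(t**2 + 2*t - 8) = 1/(t + 4) + 2/(t - 2): now 2*t**5/5 + ∫(2/(t - 2)) dt + ∫(1/(t + 4)) dt + exp(-t)/4.
Step 5. Evaluate the standard form [assuming t > -4]: now 2*t**5/5 + log(t + 4) + ∫(2/(t - 2)) dt + exp(-t)/4.
Step 6. Evaluate the standard form [assuming t > 2]: now 2*t**5/5 + 2*log(t - 2) + log(t + 4) + exp(-t)/4.
Answer: 2*t**5/5 + 2*log(t - 2) + log(t + 4) + exp(-t)/4.


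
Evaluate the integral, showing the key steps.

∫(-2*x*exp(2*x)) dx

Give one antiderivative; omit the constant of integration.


Step 1. Integrate ∫(-2*x*exp(2*x)) dx by parts with u = x, dv = (-2*exp(2*x)) dx, so v = -exp(2*x): now -x*exp(2*x) + ∫(exp(2*x)) dx.
Step 2. Evaluate the standard form: now -x*exp(2*x) + exp(2*x)/2.
Answer: -x*exp(2*x) + exp(2*x)/2.


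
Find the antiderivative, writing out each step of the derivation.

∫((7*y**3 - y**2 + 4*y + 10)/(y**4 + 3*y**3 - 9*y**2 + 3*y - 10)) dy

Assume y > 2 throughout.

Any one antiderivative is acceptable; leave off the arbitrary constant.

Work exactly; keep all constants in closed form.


Step 1. Decompose ∫((7*y**3 - y**2 + 4*y + 10)/(y**4 + 3*y**3 - 9*y**2 + 3*y - 10)) dy by partial fractions, (7*y**3 - y**2 + 4*y + 10)/(y**4 + 3*y**3 - 9*y**2 + 3*y - 10) = -1/(y**2 + 1) + 5/(y + 5) + 2/(y - 2): now ∫(2/(y - 2)) dy + ∫(5/(y + 5)) dy + ∫(-1/(y**2 + 1)) dy.
Step 2. Evaluate the standard form [assuming y > -5]: now 5*log(y + 5) + ∫(2/(y - 2)) dy + ∫(-1/(y**2 + 1)) dy.
Step 3. Evaluate the standard form [assuming y > 2]: now 2*log(y - 2) + 5*log(y + 5) + ∫(-1/(y**2 + 1)) dy.
Step 4. Evaluate the standard form: now 2*log(y - 2) + 5*log(y + 5) - atan(y).
Answer: 2*log(y - 2) + 5*log(y + 5) - atan(y).


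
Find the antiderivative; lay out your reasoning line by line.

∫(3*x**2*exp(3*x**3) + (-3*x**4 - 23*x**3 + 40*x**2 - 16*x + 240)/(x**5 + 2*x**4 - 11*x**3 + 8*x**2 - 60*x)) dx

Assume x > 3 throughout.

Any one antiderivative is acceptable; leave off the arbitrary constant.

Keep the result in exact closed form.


Step 1. Rewrite: now ∫(3*x**2*exp(3*x**3)) dx + ∫((-3*x**4 - 23*x**3 + 40*x**2 - 16*x + 240)/(x**5 + 2*x**4 - 11*x**3 + 8*x**2 - 60*x)) dx.
Step 2. Substitute u = x**3, turning ∫(3*x**2*exp(3*x**3)) dx into ∫(exp(3*u)) du: now ∫((-3*x**4 - 23*x**3 + 40*x**2 - 16*x + 240)/(x**5 + 2*x**4 - 11*x**3 + 8*x**2 - 60*x)) dx + ∫(exp(3*u)) du.
Step 3. Evaluate the standard form: now exp(3*u)/3 + ∫((-3*x**4 - 23*x**3 + 40*x**2 - 16*x + 240)/(x**5 + 2*x**4 - 11*x**3 + 8*x**2 - 60*x)) dx.
Step 4. Substitute back u = x**3: now exp(3*x**3)/3 + ∫((-3*x**4 - 23*x**3 + 40*x**2 - 16*x + 240)/(x**5 + 2*x**4 - 11*x**3 + 8*x**2 - 60*x)) dx.
Step 5. Decompose ∫((-3*x**4 - 23*x**3 + 40*x**2 - 16*x + 240)/(x**5 + 2*x**4 - 11*x**3 + 8*x**2 - 60*x)) dx by partial fractions, (-3*x**4 - 23*x**3 + 40*x**2 - 16*x + 240)/(x**5 + 2*x**4 - 11*x**3 + 8*x**2 - 60*x) = -4/(x**2 + 4) + 2/(x + 5) - 1/(x - 3) - 4/x: now exp(3*x**3)/3 + ∫(-4/x) dx + ∫(-1/(x - 3)) dx + ∫(2/(x + 5)) dx + ∫(-4/(x**2 + 4)) dx.
Step 6. Evaluate the standard form [assuming x > 3]: now exp(3*x**3)/3 - log(x - 3) + ∫(-4/x) dx + ∫(2/(x + 5)) dx + ∫(-4/(x**2 + 4)) dx.
Step 7. Evaluate the standard form [assuming x > 0]: now exp(3*x**3)/3 - 4*log(x) - log(x - 3) + ∫(2/(x + 5)) dx + ∫(-4/(x**2 + 4)) dx.
Step 8. Evaluate the standard form [assuming x > -5]: now exp(3*x**3)/3 - 4*log(x) - log(x - 3) + 2*log(x + 5) + ∫(-4/(x**2 + 4)) dx.
Step 9. Evaluate the standard form: now exp(3*x**3)/3 - 4*log(x) - log(x - 3) + 2*log(x + 5) - 2*atan(x/2).
Answer: exp(3*x**3)/3 - 4*log(x) - log(x - 3) + 2*log(x + 5) - 2*atan(x/2).


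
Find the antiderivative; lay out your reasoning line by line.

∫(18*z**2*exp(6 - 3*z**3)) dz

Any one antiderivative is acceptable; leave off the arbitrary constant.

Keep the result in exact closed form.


Step 1. Substitute u = z**3 - 2, turning ∫(18*z**2*exp(6 - 3*z**3)) dz into ∫(6*exp(-3*u)) du: now ∫(6*exp(-3*u)) du.
Step 2. Evaluate the standard form: now -2*exp(-3*u).
Step 3. Substitute back u = z**3 - 2: now -2*exp(6 - 3*z**3).
Answer: -2*exp(6 - 3*z**3).


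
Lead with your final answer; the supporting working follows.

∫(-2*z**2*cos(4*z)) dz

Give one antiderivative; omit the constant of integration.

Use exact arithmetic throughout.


The answer is -z**2*sin(4*z)/2 - z*cos(4*z)/4 + sin(4*z)/16.
Step 1. Integrate ∫(-2*z**2*cos(4*z)) dz by parts with u = z**2, dv = (-2*cos(4*z)) dz, so v = -sin(4*z)/2: now -z**2*sin(4*z)/2 + ∫(z*sin(4*z)) dz.
Step 2. Integrate ∫(z*sin(4*z)) dz by parts with u = z, dv = (sin(4*z)) dz, so v = -cos(4*z)/4: now -z**2*sin(4*z)/2 - z*cos(4*z)/4 + ∫(cos(4*z)/4) dz.
Step 3. Evaluate the standard form: now -z**2*sin(4*z)/2 - z*cos(4*z)/4 + sin(4*z)/16.
Answer: -z**2*sin(4*z)/2 - z*cos(4*z)/4 + sin(4*z)/16.


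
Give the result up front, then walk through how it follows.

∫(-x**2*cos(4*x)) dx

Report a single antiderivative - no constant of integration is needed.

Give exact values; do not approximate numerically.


The answer is -x**2*sin(4*x)/4 - x*cos(4*x)/8 + sin(4*x)/32.
Step 1. Integrate ∫(-x**2*cos(4*x)) dx by parts with u = x**2, dv = (-cos(4*x)) dx, so v = -sin(4*x)/4: now -x**2*sin(4*x)/4 + ∫(x*sin(4*x)/2) dx.
Step 2. Integrate ∫(x*sin(4*x)/2) dx by parts with u = x, dv = (sin(4*x)/2) dx, so v = -cos(4*x)/8: now -x**2*sin(4*x)/4 - x*cos(4*x)/8 + ∫(cos(4*x)/8) dx.
Step 3. Evaluate the standard form: now -x**2*sin(4*x)/4 - x*cos(4*x)/8 + sin(4*x)/32.
Answer: -x**2*sin(4*x)/4 - x*cos(4*x)/8 + sin(4*x)/32.


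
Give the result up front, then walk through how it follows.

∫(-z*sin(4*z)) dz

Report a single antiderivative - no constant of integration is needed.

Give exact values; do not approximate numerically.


The answer is z*cos(4*z)/4 - sin(4*z)/16.
Step 1. Integrate ∫(-z*sin(4*z)) dz by parts with u = z, dv = (-sin(4*z)) dz, so v = cos(4*z)/4: now z*cos(4*z)/4 + ∫(-cos(4*z)/4) dz.
Step 2. Evaluate the standard form: now z*cos(4*z)/4 - sin(4*z)/16.
Answer: z*cos(4*z)/4 - sin(4*z)/16.


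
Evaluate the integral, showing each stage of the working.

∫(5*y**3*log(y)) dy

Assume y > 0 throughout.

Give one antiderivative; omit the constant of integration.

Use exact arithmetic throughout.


Step 1. Integrate ∫(5*y**3*log(y)) dy by parts with u = log(y), dv = (5*y**3) dy, so v = 5*y**4/4 [assuming y > 0]: now 5*y**4*log(y)/4 + ∫(-5*y**3/4) dy.
Step 2. Evaluate the standard form: now 5*y**4*log(y)/4 - 5*y**4/16.
Answer: 5*y**4*log(y)/4 - 5*y**4/16.


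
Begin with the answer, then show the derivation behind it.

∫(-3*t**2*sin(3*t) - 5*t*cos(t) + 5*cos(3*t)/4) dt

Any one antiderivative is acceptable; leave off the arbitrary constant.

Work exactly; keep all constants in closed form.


The answer is t**2*cos(3*t) - 5*t*sin(t) - 2*t*sin(3*t)/3 + 5*sin(3*t)/12 - 5*cos(t) - 2*cos(3*t)/9.
Step 1. Rewrite: now ∫(-5*t*cos(t)) dt + ∫(-3*t**2*sin(3*t)) dt + ∫(5*cos(3*t)/4) dt.
Step 2. Integrate ∫(-3*t**2*sin(3*t)) dt by parts with u = t**2, dv = (-3*sin(3*t)) dt, so v = cos(3*t): now t**2*cos(3*t) + ∫(-5*t*cos(t)) dt + ∫(-2*t*cos(3*t)) dt + ∫(5*cos(3*t)/4) dt.
Step 3. Integrate ∫(-2*t*cos(3*t)) dt by parts with u = t, dv = (-2*cos(3*t)) dt, so v = -2*sin(3*t)/3: now t**2*cos(3*t) - 2*t*sin(3*t)/3 + ∫(-5*t*cos(t)) dt + ∫(2*sin(3*t)/3) dt + ∫(5*cos(3*t)/4) dt.
Step 4. Evaluate the standard form: now t**2*cos(3*t) - 2*t*sin(3*t)/3 - 2*cos(3*t)/9 + ∫(-5*t*cos(t)) dt + ∫(5*cos(3*t)/4) dt.
Step 5. Evaluate the standard form: now t**2*cos(3*t) - 2*t*sin(3*t)/3 + 5*sin(3*t)/12 - 2*cos(3*t)/9 + ∫(-5*t*cos(t)) dt.
Step 6. Integrate ∫(-5*t*cos(t)) dt by parts with u = t, dv = (-5*cos(t)) dt, so v = -5*sin(t): now t**2*cos(3*t) - 5*t*sin(t) - 2*t*sin(3*t)/3 + 5*sin(3*t)/12 - 2*cos(3*t)/9 + ∫(5*sin(t)) dt.
Step 7. Evaluate the standard form: now t**2*cos(3*t) - 5*t*sin(t) - 2*t*sin(3*t)/3 + 5*sin(3*t)/12 - 5*cos(t) - 2*cos(3*t)/9.
Answer: t**2*cos(3*t) - 5*t*sin(t) - 2*t*sin(3*t)/3 + 5*sin(3*t)/12 - 5*cos(t) - 2*cos(3*t)/9.


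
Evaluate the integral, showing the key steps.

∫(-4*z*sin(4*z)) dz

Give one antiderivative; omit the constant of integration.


Step 1. Integrate ∫(-4*z*sin(4*z)) dz by parts with u = z, dv = (-4*sin(4*z)) dz, so v = cos(4*z): now z*cos(4*z) + ∫(-cos(4*z)) dz.
Step 2. Evaluate the standard form: now z*cos(4*z) - sin(4*z)/4.
Answer: z*cos(4*z) - sin(4*z)/4.


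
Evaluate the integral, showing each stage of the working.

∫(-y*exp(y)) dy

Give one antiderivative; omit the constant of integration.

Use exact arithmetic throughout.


Step 1. Integrate ∫(-y*exp(y)) dy by parts with u = y, dv = (-exp(y)) dy, so v = -exp(y): now -y*exp(y) + ∫(exp(y)) dy.
Step 2. Evaluate the standard form: now -y*exp(y) + exp(y).
Answer: -y*exp(y) + exp(y).


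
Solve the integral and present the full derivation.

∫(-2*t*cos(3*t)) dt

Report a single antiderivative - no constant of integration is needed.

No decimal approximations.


Step 1. Integrate ∫(-2*t*cos(3*t)) dt by parts with u = t, dv = (-2*cos(3*t)) dt, so v = -2*sin(3*t)/3: now -2*t*sin(3*t)/3 + ∫(2*sin(3*t)/3) dt.
Step 2. Evaluate the standard form: now -2*t*sin(3*t)/3 - 2*cos(3*t)/9.
Answer: -2*t*sin(3*t)/3 - 2*cos(3*t)/9.


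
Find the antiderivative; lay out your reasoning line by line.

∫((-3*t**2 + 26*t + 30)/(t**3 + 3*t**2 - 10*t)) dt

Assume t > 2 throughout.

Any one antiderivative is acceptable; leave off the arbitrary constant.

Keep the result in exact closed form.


Step 1. Decompose ∫((-3*t**2 + 26*t + 30)/(t**3 + 3*t**2 - 10*t)) dt by partial fractions, (-3*t**2 + 26*t + 30)/(t**3 + 3*t**2 - 10*t) = -5/(t + 5) + 5/(t - 2) - 3/t: now ∫(-3/t) dt + ∫(5/(t - 2)) dt + ∫(-5/(t + 5)) dt.
Step 2. Evaluate the standard form [assuming t > 2]: now 5*log(t - 2) + ∫(-3/t) dt + ∫(-5/(t + 5)) dt.
Step 3. Evaluate the standard form [assuming t > 0]: now -3*log(t) + 5*log(t - 2) + ∫(-5/(t + 5)) dt.
Step 4. Evaluate the standard form [assuming t > -5]: now -3*log(t) + 5*log(t - 2) - 5*log(t + 5).
Answer: -3*log(t) + 5*log(t - 2) - 5*log(t + 5).


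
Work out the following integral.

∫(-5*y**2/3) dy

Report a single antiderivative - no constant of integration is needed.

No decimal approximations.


Answer: -5*y**3/9.


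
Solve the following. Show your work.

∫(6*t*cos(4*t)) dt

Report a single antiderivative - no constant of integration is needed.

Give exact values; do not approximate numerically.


Step 1. Integrate ∫(6*t*cos(4*t)) dt by parts with u = t, dv = (6*cos(4*t)) dt, so v = 3*sin(4*t)/2: now 3*t*sin(4*t)/2 + ∫(-3*sin(4*t)/2) dt.
Step 2. Evaluate the standard form: now 3*t*sin(4*t)/2 + 3*cos(4*t)/8.
Answer: 3*t*sin(4*t)/2 + 3*cos(4*t)/8.


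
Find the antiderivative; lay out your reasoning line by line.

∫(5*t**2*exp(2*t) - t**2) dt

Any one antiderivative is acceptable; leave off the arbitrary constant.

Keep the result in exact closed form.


Step 1. Rewrite: now ∫(-t**2) dt + ∫(5*t**2*exp(2*t)) dt.
Step 2. Evaluate the standard form: now -t**3/3 + ∫(5*t**2*exp(2*t)) dt.
Step 3. Integrate ∫(5*t**2*exp(2*t)) dt by parts with u = t**2, dv = (5*exp(2*t)) dt, so v = 5*exp(2*t)/2: now -t**3/3 + 5*t**2*exp(2*t)/2 + ∫(-5*t*exp(2*t)) dt.
Step 4. Integrate ∫(-5*t*exp(2*t)) dt by parts with u = t, dv = (-5*exp(2*t)) dt, so v = -5*exp(2*t)/2: now -t**3/3 + 5*t**2*exp(2*t)/2 - 5*t*exp(2*t)/2 + ∫(5*exp(2*t)/2) dt.
Step 5. Evaluate the standard form: now -t**3/3 + 5*t**2*exp(2*t)/2 - 5*t*exp(2*t)/2 + 5*exp(2*t)/4.
Answer: -t**3/3 + 5*t**2*exp(2*t)/2 - 5*t*exp(2*t)/2 + 5*exp(2*t)/4.


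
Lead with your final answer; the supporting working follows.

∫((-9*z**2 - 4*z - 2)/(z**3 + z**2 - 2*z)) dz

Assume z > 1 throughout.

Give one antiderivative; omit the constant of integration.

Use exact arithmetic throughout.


The answer is log(z) - 5*log(z - 1) - 5*log(z + 2).
Step 1. Decompose ∫((-9*z**2 - 4*z - 2)/(z**3 + z**2 - 2*z)) dz by partial fractions, (-9*z**2 - 4*z - 2)/(z**3 + z**2 - 2*z) = -5/(z + 2) - 5/(z - 1) + 1/z: now ∫(1/z) dz + ∫(-5/(z - 1)) dz + ∫(-5/(z + 2)) dz.
Step 2. Evaluate the standard form [assuming z > 0]: now log(z) + ∫(-5/(z - 1)) dz + ∫(-5/(z + 2)) dz.
Step 3. Evaluate the standard form [assuming z > 1]: now log(z) - 5*log(z - 1) + ∫(-5/(z + 2)) dz.
Step 4. Evaluate the standard form [assuming z > -2]: now log(z) - 5*log(z - 1) - 5*log(z + 2).
Answer: log(z) - 5*log(z - 1) - 5*log(z + 2).


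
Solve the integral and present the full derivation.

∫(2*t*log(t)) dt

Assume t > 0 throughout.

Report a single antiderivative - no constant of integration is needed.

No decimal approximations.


Step 1. Integrate ∫(2*t*log(t)) dt by parts with u = log(t), dv = (2*t) dt, so v = t**2 [assuming t > 0]: now t**2*log(t) + ∫(-t) dt.
Step 2. Evaluate the standard form: now t**2*log(t) - t**2/2.
Answer: t**2*log(t) - t**2/2.


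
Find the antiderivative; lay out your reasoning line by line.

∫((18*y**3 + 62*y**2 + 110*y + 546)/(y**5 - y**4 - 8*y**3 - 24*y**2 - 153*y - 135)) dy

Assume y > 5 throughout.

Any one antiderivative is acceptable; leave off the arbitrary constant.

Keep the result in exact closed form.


Step 1. Decompose ∫((18*y**3 + 62*y**2 + 110*y + 546)/(y**5 - y**4 - 8*y**3 - 24*y**2 - 153*y - 135)) dy by partial fractions, (18*y**3 + 62*y**2 + 110*y + 546)/(y**5 - y**4 - 8*y**3 - 24*y**2 - 153*y - 135) = 2/(y**2 + 9) + 1/(y + 3) - 4/(y + 1) + 3/(y - 5): now ∫(3/(y - 5)) dy + ∫(-4/(y + 1)) dy + ∫(1/(y + 3)) dy + ∫(2/(y**2 + 9)) dy.
Step 2. Evaluate the standard form [assuming y > -3]: now log(y + 3) + ∫(3/(y - 5)) dy + ∫(-4/(y + 1)) dy + ∫(2/(y**2 + 9)) dy.
Step 3. Evaluate the standard form [assuming y > -1]: now -4*log(y + 1) + log(y + 3) + ∫(3/(y - 5)) dy + ∫(2/(y**2 + 9)) dy.
Step 4. Evaluate the standard form [assuming y > 5]: now 3*log(y - 5) - 4*log(y + 1) + log(y + 3) + ∫(2/(y**2 + 9)) dy.
Step 5. Evaluate the standard form: now 3*log(y - 5) - 4*log(y + 1) + log(y + 3) + 2*atan(y/3)/3.
Answer: 3*log(y - 5) - 4*log(y + 1) + log(y + 3) + 2*atan(y/3)/3.


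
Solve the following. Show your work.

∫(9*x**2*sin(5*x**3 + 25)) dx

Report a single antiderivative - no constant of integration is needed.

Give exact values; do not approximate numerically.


Step 1. Substitute u = x**3 + 5, turning ∫(9*x**2*sin(5*x**3 + 25)) dx into ∫(3*sin(5*u)) du: now ∫(3*sin(5*u)) du.
Step 2. Evaluate the standard form: now -3*cos(5*u)/5.
Step 3. Substitute back u = x**3 + 5: now -3*cos(5*x**3 + 25)/5.
Answer: -3*cos(5*x**3 + 25)/5.


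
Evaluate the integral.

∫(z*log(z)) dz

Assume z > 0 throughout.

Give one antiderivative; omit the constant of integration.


Answer: z**2*log(z)/2 - z**2/4.


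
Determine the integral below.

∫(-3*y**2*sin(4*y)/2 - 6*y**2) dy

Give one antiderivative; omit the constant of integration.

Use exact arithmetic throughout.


Answer: -2*y**3 + 3*y**2*cos(4*y)/8 - 3*y*sin(4*y)/16 - 3*cos(4*y)/64.


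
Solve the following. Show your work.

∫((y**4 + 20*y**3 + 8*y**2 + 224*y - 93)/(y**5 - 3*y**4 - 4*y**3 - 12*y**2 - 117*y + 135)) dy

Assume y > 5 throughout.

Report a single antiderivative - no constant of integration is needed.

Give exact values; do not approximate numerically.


Step 1. Decompose ∫((y**4 + 20*y**3 + 8*y**2 + 224*y - 93)/(y**5 - 3*y**4 - 4*y**3 - 12*y**2 - 117*y + 135)) dy by partial fractions, (y**4 + 20*y**3 + 8*y**2 + 224*y - 93)/(y**5 - 3*y**4 - 4*y**3 - 12*y**2 - 117*y + 135) = -2/(y**2 + 9) - 2/(y + 3) - 1/(y - 1) + 4/(y - 5): now ∫(4/(y - 5)) dy + ∫(-1/(y - 1)) dy + ∫(-2/(y + 3)) dy + ∫(-2/(y**2 + 9)) dy.
Step 2. Evaluate the standard form [assuming y > -3]: now -2*log(y + 3) + ∫(4/(y - 5)) dy + ∫(-1/(y - 1)) dy + ∫(-2/(y**2 + 9)) dy.
Step 3. Evaluate the standard form [assuming y > 1]: now -log(y - 1) - 2*log(y + 3) + ∫(4/(y - 5)) dy + ∫(-2/(y**2 + 9)) dy.
Step 4. Evaluate the standard form [assuming y > 5]: now 4*log(y - 5) - log(y - 1) - 2*log(y + 3) + ∫(-2/(y**2 + 9)) dy.
Step 5. Evaluate the standard form: now 4*log(y - 5) - log(y - 1) - 2*log(y + 3) - 2*atan(y/3)/3.
Answer: 4*log(y - 5) - log(y - 1) - 2*log(y + 3) - 2*atan(y/3)/3.


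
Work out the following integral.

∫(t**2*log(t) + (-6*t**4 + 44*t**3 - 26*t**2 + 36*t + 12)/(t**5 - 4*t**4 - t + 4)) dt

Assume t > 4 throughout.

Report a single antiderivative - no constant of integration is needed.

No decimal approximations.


Answer: t**3*log(t)/3 - t**3/9 + 4*log(t - 4) - 5*log(t - 1) - 5*log(t + 1) + 4*atan(t).


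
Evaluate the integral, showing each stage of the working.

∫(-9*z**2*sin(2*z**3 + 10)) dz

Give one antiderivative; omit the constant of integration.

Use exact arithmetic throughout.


Step 1. Substitute u = z**3 + 5, turning ∫(-9*z**2*sin(2*z**3 + 10)) dz into ∫(-3*sin(2*u)) du: now ∫(-3*sin(2*u)) du.
Step 2. Evaluate the standard form: now 3*cos(2*u)/2.
Step 3. Substitute back u = z**3 + 5: now 3*cos(2*z**3 + 10)/2.
Answer: 3*cos(2*z**3 + 10)/2.


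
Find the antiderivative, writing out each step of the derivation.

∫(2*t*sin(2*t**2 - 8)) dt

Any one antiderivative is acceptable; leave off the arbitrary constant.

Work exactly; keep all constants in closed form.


Step 1. Substitute u = t**2 - 4, turning ∫(2*t*sin(2*t**2 - 8)) dt into ∫(sin(2*u)) du: now ∫(sin(2*u)) du.
Step 2. Evaluate the standard form: now -cos(2*u)/2.
Step 3. Substitute back u = t**2 - 4: now -cos(2*t**2 - 8)/2.
Answer: -cos(2*t**2 - 8)/2.


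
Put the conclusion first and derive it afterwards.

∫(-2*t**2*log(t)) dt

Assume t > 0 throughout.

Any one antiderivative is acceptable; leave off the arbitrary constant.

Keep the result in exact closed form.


The answer is -2*t**3*log(t)/3 + 2*t**3/9.
Step 1. Integrate ∫(-2*t**2*log(t)) dt by parts with u = log(t), dv = (-2*t**2) dt, so v = -2*t**3/3 [assuming t > 0]: now -2*t**3*log(t)/3 + ∫(2*t**2/3) dt.
Step 2. Evaluate the standard form: now -2*t**3*log(t)/3 + 2*t**3/9.
Answer: -2*t**3*log(t)/3 + 2*t**3/9.


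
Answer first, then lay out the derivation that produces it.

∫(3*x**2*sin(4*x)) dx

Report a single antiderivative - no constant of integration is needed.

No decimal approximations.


The answer is -3*x**2*cos(4*x)/4 + 3*x*sin(4*x)/8 + 3*cos(4*x)/32.
Step 1. Integrate ∫(3*x**2*sin(4*x)) dx by parts with u = x**2, dv = (3*sin(4*x)) dx, so v = -3*cos(4*x)/4: now -3*x**2*cos(4*x)/4 + ∫(3*x*cos(4*x)/2) dx.
Step 2. Integrate ∫(3*x*cos(4*x)/2) dx by parts with u = x, dv = (3*cos(4*x)/2) dx, so v = 3*sin(4*x)/8: now -3*x**2*cos(4*x)/4 + 3*x*sin(4*x)/8 + ∫(-3*sin(4*x)/8) dx.
Step 3. Evaluate the standard form: now -3*x**2*cos(4*x)/4 + 3*x*sin(4*x)/8 + 3*cos(4*x)/32.
Answer: -3*x**2*cos(4*x)/4 + 3*x*sin(4*x)/8 + 3*cos(4*x)/32.


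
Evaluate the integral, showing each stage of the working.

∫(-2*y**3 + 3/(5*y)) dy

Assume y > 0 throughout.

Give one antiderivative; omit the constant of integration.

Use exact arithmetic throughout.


Step 1. Rewrite: now ∫(3/(5*y)) dy + ∫(-2*y**3) dy.
Step 2. Evaluate the standard form: now -y**4/2 + ∫(3/(5*y)) dy.
Step 3. Evaluate the standard form [assuming y > 0]: now -y**4/2 + 3*log(y)/5.
Answer: -y**4/2 + 3*log(y)/5.


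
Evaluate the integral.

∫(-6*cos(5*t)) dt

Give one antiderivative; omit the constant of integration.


Answer: -6*sin(5*t)/5.


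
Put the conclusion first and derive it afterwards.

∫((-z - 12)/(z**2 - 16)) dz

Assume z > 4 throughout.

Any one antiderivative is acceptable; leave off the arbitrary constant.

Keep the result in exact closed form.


The answer is -2*log(z - 4) + log(z + 4).
Step 1. Decompose ∫((-z - 12)/(z**2 - 16)) dz by partial fractions, (-z - 12)/(z**2 - 16) = 1/(z + 4) - 2/(z - 4): now ∫(-2/(z - 4)) dz + ∫(1/(z + 4)) dz.
Step 2. Evaluate the standard form [assuming z > 4]: now -2*log(z - 4) + ∫(1/(z + 4)) dz.
Step 3. Evaluate the standard form [assuming z > -4]: now -2*log(z - 4) + log(z + 4).
Answer: -2*log(z - 4) + log(z + 4).


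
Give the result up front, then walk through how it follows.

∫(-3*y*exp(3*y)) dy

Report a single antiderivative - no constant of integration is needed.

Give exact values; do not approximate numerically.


The answer is -y*exp(3*y) + exp(3*y)/3.
Step 1. Integrate ∫(-3*y*exp(3*y)) dy by parts with u = y, dv = (-3*exp(3*y)) dy, so v = -exp(3*y): now -y*exp(3*y) + ∫(exp(3*y)) dy.
Step 2. Evaluate the standard form: now -y*exp(3*y) + exp(3*y)/3.
Answer: -y*exp(3*y) + exp(3*y)/3.


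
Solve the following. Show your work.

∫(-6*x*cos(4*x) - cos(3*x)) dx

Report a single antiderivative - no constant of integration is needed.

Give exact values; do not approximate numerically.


Step 1. Rewrite: now ∫(-6*x*cos(4*x)) dx + ∫(-cos(3*x)) dx.
Step 2. Evaluate the standard form: now -sin(3*x)/3 + ∫(-6*x*cos(4*x)) dx.
Step 3. Integrate ∫(-6*x*cos(4*x)) dx by parts with u = x, dv = (-6*cos(4*x)) dx, so v = -3*sin(4*x)/2: now -3*x*sin(4*x)/2 - sin(3*x)/3 + ∫(3*sin(4*x)/2) dx.
Step 4. Evaluate the standard form: now -3*x*sin(4*x)/2 - sin(3*x)/3 - 3*cos(4*x)/8.
Answer: -3*x*sin(4*x)/2 - sin(3*x)/3 - 3*cos(4*x)/8.


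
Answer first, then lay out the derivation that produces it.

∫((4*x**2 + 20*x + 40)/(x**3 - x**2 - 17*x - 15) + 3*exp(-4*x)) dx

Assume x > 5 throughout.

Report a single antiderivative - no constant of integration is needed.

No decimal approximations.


The answer is 5*log(x - 5) - 2*log(x + 1) + log(x + 3) - 3*exp(-4*x)/4.
Step 1. Rewrite: now ∫((4*x**2 + 20*x + 40)/(x**3 - x**2 - 17*x - 15)) dx + ∫(3*exp(-4*x)) dx.
Step 2. Decompose ∫((4*x**2 + 20*x + 40)/(x**3 - x**2 - 17*x - 15)) dx by partial fractions, (4*x**2 + 20*x + 40)/(x**3 - x**2 - 17*x - 15) = 1/(x + 3) - 2/(x + 1) + 5/(x - 5): now ∫(5/(x - 5)) dx + ∫(-2/(x + 1)) dx + ∫(1/(x + 3)) dx + ∫(3*exp(-4*x)) dx.
Step 3. Evaluate the standard form [assuming x > -3]: now log(x + 3) + ∫(5/(x - 5)) dx + ∫(-2/(x + 1)) dx + ∫(3*exp(-4*x)) dx.
Step 4. Evaluate the standard form [assuming x > -1]: now -2*log(x + 1) + log(x + 3) + ∫(5/(x - 5)) dx + ∫(3*exp(-4*x)) dx.
Step 5. Evaluate the standard form [assuming x > 5]: now 5*log(x - 5) - 2*log(x + 1) + log(x + 3) + ∫(3*exp(-4*x)) dx.
Step 6. Evaluate the standard form: now 5*log(x - 5) - 2*log(x + 1) + log(x + 3) - 3*exp(-4*x)/4.
Answer: 5*log(x - 5) - 2*log(x + 1) + log(x + 3) - 3*exp(-4*x)/4.


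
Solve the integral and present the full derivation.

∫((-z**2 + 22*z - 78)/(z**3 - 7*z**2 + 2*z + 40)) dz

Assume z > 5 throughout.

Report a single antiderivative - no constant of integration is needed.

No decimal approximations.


Step 1. Decompose ∫((-z**2 + 22*z - 78)/(z**3 - 7*z**2 + 2*z + 40)) dz by partial fractions, (-z**2 + 22*z - 78)/(z**3 - 7*z**2 + 2*z + 40) = -3/(z + 2) + 1/(z - 4) + 1/(z - 5): now ∫(1/(z - 5)) dz + ∫(1/(z - 4)) dz + ∫(-3/(z + 2)) dz.
Step 2. Evaluate the standard form [assuming z > -2]: now -3*log(z + 2) + ∫(1/(z - 5)) dz + ∫(1/(z - 4)) dz.
Step 3. Evaluate the standard form [assuming z > 4]: now log(z - 4) - 3*log(z + 2) + ∫(1/(z - 5)) dz.
Step 4. Evaluate the standard form [assuming z > 5]: now log(z - 5) + log(z - 4) - 3*log(z + 2).
Answer: log(z - 5) + log(z - 4) - 3*log(z + 2).


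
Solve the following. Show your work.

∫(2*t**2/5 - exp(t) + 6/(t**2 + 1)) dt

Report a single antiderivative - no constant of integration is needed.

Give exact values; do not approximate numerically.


Step 1. Rewrite: now ∫(2*t**2/5) dt + ∫(6/(t**2 + 1)) dt + ∫(-exp(t)) dt.
Step 2. Evaluate the standard form: now -exp(t) + ∫(2*t**2/5) dt + ∫(6/(t**2 + 1)) dt.
Step 3. Evaluate the standard form: now -exp(t) + 6*atan(t) + ∫(2*t**2/5) dt.
Step 4. Evaluate the standard form: now 2*t**3/15 - exp(t) + 6*atan(t).
Answer: 2*t**3/15 - exp(t) + 6*atan(t).


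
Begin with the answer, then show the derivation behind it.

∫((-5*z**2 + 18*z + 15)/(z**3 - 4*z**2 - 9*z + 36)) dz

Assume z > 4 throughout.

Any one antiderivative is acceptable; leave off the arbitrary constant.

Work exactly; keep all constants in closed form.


The answer is log(z - 4) - 4*log(z - 3) - 2*log(z + 3).
Step 1. Decompose ∫((-5*z**2 + 18*z + 15)/(z**3 - 4*z**2 - 9*z + 36)) dz by partial fractions, (-5*z**2 + 18*z + 15)/(z**3 - 4*z**2 - 9*z + 36) = -2/(z + 3) - 4/(z - 3) + 1/(z - 4): now ∫(1/(z - 4)) dz + ∫(-4/(z - 3)) dz + ∫(-2/(z + 3)) dz.
Step 2. Evaluate the standard form [assuming z > 3]: now -4*log(z - 3) + ∫(1/(z - 4)) dz + ∫(-2/(z + 3)) dz.
Step 3. Evaluate the standard form [assuming z > 4]: now log(z - 4) - 4*log(z - 3) + ∫(-2/(z + 3)) dz.
Step 4. Evaluate the standard form [assuming z > -3]: now log(z - 4) - 4*log(z - 3) - 2*log(z + 3).
Answer: log(z - 4) - 4*log(z - 3) - 2*log(z + 3).


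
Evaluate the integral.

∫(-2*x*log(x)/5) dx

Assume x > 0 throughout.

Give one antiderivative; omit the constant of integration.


Answer: -x**2*log(x)/5 + x**2/10.


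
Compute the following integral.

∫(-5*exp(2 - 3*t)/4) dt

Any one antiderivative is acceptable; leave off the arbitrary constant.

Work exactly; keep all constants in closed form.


Answer: 5*exp(2 - 3*t)/12.


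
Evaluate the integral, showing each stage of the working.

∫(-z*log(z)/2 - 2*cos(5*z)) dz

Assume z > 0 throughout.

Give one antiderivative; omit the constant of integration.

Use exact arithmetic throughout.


Step 1. Rewrite: now ∫(-z*log(z)/2) dz + ∫(-2*cos(5*z)) dz.
Step 2. Evaluate the standard form: now -2*sin(5*z)/5 + ∫(-z*log(z)/2) dz.
Step 3. Integrate ∫(-z*log(z)/2) dz by parts with u = log(z), dv = (-z/2) dz, so v = -z**2/4 [assuming z > 0]: now -z**2*log(z)/4 - 2*sin(5*z)/5 + ∫(z/4) dz.
Step 4. Evaluate the standard form: now -z**2*log(z)/4 + z**2/8 - 2*sin(5*z)/5.
Answer: -z**2*log(z)/4 + z**2/8 - 2*sin(5*z)/5.


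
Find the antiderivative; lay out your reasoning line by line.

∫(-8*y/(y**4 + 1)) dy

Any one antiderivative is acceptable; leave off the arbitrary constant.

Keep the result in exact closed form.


Step 1. Substitute u = y**2, turning ∫(-8*y/(y**4 + 1)) dy into ∫(-4/(u**2 + 1)) du: now ∫(-4/(u**2 + 1)) du.
Step 2. Evaluate the standard form: now -4*atan(u).
Step 3. Substitute back u = y**2: now -4*atan(y**2).
Answer: -4*atan(y**2).


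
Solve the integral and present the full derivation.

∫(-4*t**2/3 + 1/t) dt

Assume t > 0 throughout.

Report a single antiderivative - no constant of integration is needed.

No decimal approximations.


Step 1. Rewrite: now ∫(1/t) dt + ∫(-4*t**2/3) dt.
Step 2. Evaluate the standard form [assuming t > 0]: now log(t) + ∫(-4*t**2/3) dt.
Step 3. Evaluate the standard form: now -4*t**3/9 + log(t).
Answer: -4*t**3/9 + log(t).


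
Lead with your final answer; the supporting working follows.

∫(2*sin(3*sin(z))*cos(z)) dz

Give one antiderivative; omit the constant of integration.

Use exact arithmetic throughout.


The answer is -2*cos(3*sin(z))/3.
Step 1. Substitute u = sin(z), turning ∫(2*sin(3*sin(z))*cos(z)) dz into ∫(2*sin(3*u)) du: now ∫(2*sin(3*u)) du.
Step 2. Evaluate the standard form: now -2*cos(3*u)/3.
Step 3. Substitute back u = sin(z): now -2*cos(3*sin(z))/3.
Answer: -2*cos(3*sin(z))/3.


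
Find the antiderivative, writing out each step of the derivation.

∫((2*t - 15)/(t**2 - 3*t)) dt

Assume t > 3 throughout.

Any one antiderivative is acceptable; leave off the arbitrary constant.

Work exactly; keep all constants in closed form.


Step 1. Decompose ∫((2*t - 15)/(t**2 - 3*t)) dt by partial fractions, (2*t - 15)/(t**2 - 3*t) = -3/(t - 3) + 5/t: now ∫(5/t) dt + ∫(-3/(t - 3)) dt.
Step 2. Evaluate the standard form [assuming t > 0]: now 5*log(t) + ∫(-3/(t - 3)) dt.
Step 3. Evaluate the standard form [assuming t > 3]: now 5*log(t) - 3*log(t - 3).
Answer: 5*log(t) - 3*log(t - 3).


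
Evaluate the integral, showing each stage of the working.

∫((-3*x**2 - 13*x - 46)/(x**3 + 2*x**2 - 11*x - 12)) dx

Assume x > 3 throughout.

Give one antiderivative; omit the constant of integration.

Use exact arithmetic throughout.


Step 1. Decompose ∫((-3*x**2 - 13*x - 46)/(x**3 + 2*x**2 - 11*x - 12)) dx by partial fractions, (-3*x**2 - 13*x - 46)/(x**3 + 2*x**2 - 11*x - 12) = -2/(x + 4) + 3/(x + 1) - 4/(x - 3): now ∫(-4/(x - 3)) dx + ∫(3/(x + 1)) dx + ∫(-2/(x + 4)) dx.
Step 2. Evaluate the standard form [assuming x > -4]: now -2*log(x + 4) + ∫(-4/(x - 3)) dx + ∫(3/(x + 1)) dx.
Step 3. Evaluate the standard form [assuming x > -1]: now 3*log(x + 1) - 2*log(x + 4) + ∫(-4/(x - 3)) dx.
Step 4. Evaluate the standard form [assuming x > 3]: now -4*log(x - 3) + 3*log(x + 1) - 2*log(x + 4).
Answer: -4*log(x - 3) + 3*log(x + 1) - 2*log(x + 4).


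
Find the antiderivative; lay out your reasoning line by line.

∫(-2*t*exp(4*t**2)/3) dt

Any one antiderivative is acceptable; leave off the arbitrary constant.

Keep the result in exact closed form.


Step 1. Substitute u = t**2, turning ∫(-2*t*exp(4*t**2)/3) dt into ∫(-exp(4*u)/3) du: now ∫(-exp(4*u)/3) du.
Step 2. Evaluate the standard form: now -exp(4*u)/12.
Step 3. Substitute back u = t**2: now -exp(4*t**2)/12.
Answer: -exp(4*t**2)/12.


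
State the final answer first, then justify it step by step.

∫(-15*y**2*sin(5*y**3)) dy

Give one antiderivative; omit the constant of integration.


The answer is cos(5*y**3).
Step 1. Substitute u = y**3, turning ∫(-15*y**2*sin(5*y**3)) dy into ∫(-5*sin(5*u)) du: now ∫(-5*sin(5*u)) du.
Step 2. Evaluate the standard form: now cos(5*u).
Step 3. Substitute back u = y**3: now cos(5*y**3).
Answer: cos(5*y**3).


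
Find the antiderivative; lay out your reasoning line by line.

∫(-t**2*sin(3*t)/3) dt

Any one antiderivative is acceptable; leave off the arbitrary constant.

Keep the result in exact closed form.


Step 1. Integrate ∫(-t**2*sin(3*t)/3) dt by parts with u = t**2, dv = (-sin(3*t)/3) dt, so v = cos(3*t)/9: now t**2*cos(3*t)/9 + ∫(-2*t*cos(3*t)/9) dt.
Step 2. Integrate ∫(-2*t*cos(3*t)/9) dt by parts with u = t, dv = (-2*cos(3*t)/9) dt, so v = -2*sin(3*t)/27: now t**2*cos(3*t)/9 - 2*t*sin(3*t)/27 + ∫(2*sin(3*t)/27) dt.
Step 3. Evaluate the standard form: now t**2*cos(3*t)/9 - 2*t*sin(3*t)/27 - 2*cos(3*t)/81.
Answer: t**2*cos(3*t)/9 - 2*t*sin(3*t)/27 - 2*cos(3*t)/81.


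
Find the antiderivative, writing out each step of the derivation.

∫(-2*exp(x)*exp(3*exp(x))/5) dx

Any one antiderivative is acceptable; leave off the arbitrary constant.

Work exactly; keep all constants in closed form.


Step 1. Substitute u = exp(x), turning ∫(-2*exp(x)*exp(3*exp(x))/5) dx into ∫(-2*exp(3*u)/5) du: now ∫(-2*exp(3*u)/5) du.
Step 2. Evaluate the standard form: now -2*exp(3*u)/15.
Step 3. Substitute back u = exp(x): now -2*exp(3*exp(x))/15.
Answer: -2*exp(3*exp(x))/15.


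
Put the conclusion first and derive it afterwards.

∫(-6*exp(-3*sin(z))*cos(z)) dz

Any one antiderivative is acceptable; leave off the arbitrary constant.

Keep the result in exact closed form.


The answer is 2*exp(-3*sin(z)).
Step 1. Substitute u = sin(z), turning ∫(-6*exp(-3*sin(z))*cos(z)) dz into ∫(-6*exp(-3*u)) du: now ∫(-6*exp(-3*u)) du.
Step 2. Evaluate the standard form: now 2*exp(-3*u).
Step 3. Substitute back u = sin(z): now 2*exp(-3*sin(z)).
Answer: 2*exp(-3*sin(z)).


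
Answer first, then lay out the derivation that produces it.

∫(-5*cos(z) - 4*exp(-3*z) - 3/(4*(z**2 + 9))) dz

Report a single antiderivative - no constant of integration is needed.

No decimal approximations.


The answer is -5*sin(z) - atan(z/3)/4 + 4*exp(-3*z)/3.
Step 1. Rewrite: now ∫(-3/(4*(z**2 + 9))) dz + ∫(-4*exp(-3*z)) dz + ∫(-5*cos(z)) dz.
Step 2. Evaluate the standard form: now -5*sin(z) + ∫(-3/(4*(z**2 + 9))) dz + ∫(-4*exp(-3*z)) dz.
Step 3. Evaluate the standard form: now -5*sin(z) + ∫(-3/(4*(z**2 + 9))) dz + 4*exp(-3*z)/3.
Step 4. Evaluate the standard form: now -5*sin(z) - atan(z/3)/4 + 4*exp(-3*z)/3.
Answer: -5*sin(z) - atan(z/3)/4 + 4*exp(-3*z)/3.


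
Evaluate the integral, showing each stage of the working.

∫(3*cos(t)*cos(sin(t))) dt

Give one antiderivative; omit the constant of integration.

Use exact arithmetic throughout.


Step 1. Substitute u = sin(t), turning ∫(3*cos(t)*cos(sin(t))) dt into ∫(3*cos(u)) du: now ∫(3*cos(u)) du.
Step 2. Evaluate the standard form: now 3*sin(u).
Step 3. Substitute back u = sin(t): now 3*sin(sin(t)).
Answer: 3*sin(sin(t)).


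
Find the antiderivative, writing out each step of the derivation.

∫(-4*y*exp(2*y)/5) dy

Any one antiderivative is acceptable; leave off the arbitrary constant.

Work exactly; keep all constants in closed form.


Step 1. Integrate ∫(-4*y*exp(2*y)/5) dy by parts with u = y, dv = (-4*exp(2*y)/5) dy, so v = -2*exp(2*y)/5: now -2*y*exp(2*y)/5 + ∫(2*exp(2*y)/5) dy.
Step 2. Evaluate the standard form: now -2*y*exp(2*y)/5 + exp(2*y)/5.
Answer: -2*y*exp(2*y)/5 + exp(2*y)/5.


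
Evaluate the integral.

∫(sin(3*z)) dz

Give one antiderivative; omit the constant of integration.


Answer: -cos(3*z)/3.


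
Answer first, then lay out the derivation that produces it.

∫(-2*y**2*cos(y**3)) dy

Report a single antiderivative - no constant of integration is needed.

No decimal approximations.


The answer is -2*sin(y**3)/3.
Step 1. Substitute u = y**3, turning ∫(-2*y**2*cos(y**3)) dy into ∫(-2*cos(u)/3) du: now ∫(-2*cos(u)/3) du.
Step 2. Evaluate the standard form: now -2*sin(u)/3.
Step 3. Substitute back u = y**3: now -2*sin(y**3)/3.
Answer: -2*sin(y**3)/3.


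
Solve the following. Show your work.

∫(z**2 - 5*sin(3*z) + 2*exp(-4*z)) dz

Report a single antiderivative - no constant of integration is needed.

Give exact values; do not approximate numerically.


Step 1. Rewrite: now ∫(z**2) dz + ∫(2*exp(-4*z)) dz + ∫(-5*sin(3*z)) dz.
Step 2. Evaluate the standard form: now z**3/3 + ∫(2*exp(-4*z)) dz + ∫(-5*sin(3*z)) dz.
Step 3. Evaluate the standard form: now z**3/3 + 5*cos(3*z)/3 + ∫(2*exp(-4*z)) dz.
Step 4. Evaluate the standard form: now z**3/3 + 5*cos(3*z)/3 - exp(-4*z)/2.
Answer: z**3/3 + 5*cos(3*z)/3 - exp(-4*z)/2.


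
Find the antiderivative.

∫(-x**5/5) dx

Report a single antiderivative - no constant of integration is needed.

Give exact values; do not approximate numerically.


Answer: -x**6/30.


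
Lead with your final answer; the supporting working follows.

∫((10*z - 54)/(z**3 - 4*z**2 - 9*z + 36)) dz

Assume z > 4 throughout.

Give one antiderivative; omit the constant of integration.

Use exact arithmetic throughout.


The answer is -2*log(z - 4) + 4*log(z - 3) - 2*log(z + 3).
Step 1. Decompose ∫((10*z - 54)/(z**3 - 4*z**2 - 9*z + 36)) dz by partial fractions, (10*z - 54)/(z**3 - 4*z**2 - 9*z + 36) = -2/(z + 3) + 4/(z - 3) - 2/(z - 4): now ∫(-2/(z - 4)) dz + ∫(4/(z - 3)) dz + ∫(-2/(z + 3)) dz.
Step 2. Evaluate the standard form [assuming z > 4]: now -2*log(z - 4) + ∫(4/(z - 3)) dz + ∫(-2/(z + 3)) dz.
Step 3. Evaluate the standard form [assuming z > 3]: now -2*log(z - 4) + 4*log(z - 3) + ∫(-2/(z + 3)) dz.
Step 4. Evaluate the standard form [assuming z > -3]: now -2*log(z - 4) + 4*log(z - 3) - 2*log(z + 3).
Answer: -2*log(z - 4) + 4*log(z - 3) - 2*log(z + 3).
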